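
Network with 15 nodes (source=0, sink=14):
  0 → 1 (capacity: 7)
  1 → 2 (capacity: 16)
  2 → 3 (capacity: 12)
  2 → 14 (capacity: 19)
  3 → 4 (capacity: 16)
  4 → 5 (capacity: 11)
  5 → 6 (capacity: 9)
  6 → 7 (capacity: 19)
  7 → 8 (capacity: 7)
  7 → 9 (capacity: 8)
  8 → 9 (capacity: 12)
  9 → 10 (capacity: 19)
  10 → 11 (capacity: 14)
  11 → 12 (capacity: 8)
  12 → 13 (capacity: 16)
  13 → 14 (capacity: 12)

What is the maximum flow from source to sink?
Maximum flow = 7

Max flow: 7

Flow assignment:
  0 → 1: 7/7
  1 → 2: 7/16
  2 → 14: 7/19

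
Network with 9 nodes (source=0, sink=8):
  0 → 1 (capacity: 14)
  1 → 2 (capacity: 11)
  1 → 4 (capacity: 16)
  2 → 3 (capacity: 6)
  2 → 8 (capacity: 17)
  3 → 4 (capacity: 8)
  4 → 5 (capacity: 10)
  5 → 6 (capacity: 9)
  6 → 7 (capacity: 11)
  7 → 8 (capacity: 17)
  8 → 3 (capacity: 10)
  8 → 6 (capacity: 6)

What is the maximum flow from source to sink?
Maximum flow = 14

Max flow: 14

Flow assignment:
  0 → 1: 14/14
  1 → 2: 11/11
  1 → 4: 3/16
  2 → 8: 11/17
  4 → 5: 3/10
  5 → 6: 3/9
  6 → 7: 3/11
  7 → 8: 3/17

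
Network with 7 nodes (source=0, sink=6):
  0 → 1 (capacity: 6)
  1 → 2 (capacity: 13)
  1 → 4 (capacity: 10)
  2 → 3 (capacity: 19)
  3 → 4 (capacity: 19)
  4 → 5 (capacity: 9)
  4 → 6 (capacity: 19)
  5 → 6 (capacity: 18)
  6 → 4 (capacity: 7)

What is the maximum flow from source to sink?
Maximum flow = 6

Max flow: 6

Flow assignment:
  0 → 1: 6/6
  1 → 4: 6/10
  4 → 6: 6/19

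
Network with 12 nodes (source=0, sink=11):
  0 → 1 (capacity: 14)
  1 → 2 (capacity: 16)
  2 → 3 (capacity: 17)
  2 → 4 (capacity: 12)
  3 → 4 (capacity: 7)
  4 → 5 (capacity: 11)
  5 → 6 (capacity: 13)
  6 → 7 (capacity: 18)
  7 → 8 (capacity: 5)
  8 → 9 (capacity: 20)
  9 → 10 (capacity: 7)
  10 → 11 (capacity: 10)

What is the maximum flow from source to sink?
Maximum flow = 5

Max flow: 5

Flow assignment:
  0 → 1: 5/14
  1 → 2: 5/16
  2 → 4: 5/12
  4 → 5: 5/11
  5 → 6: 5/13
  6 → 7: 5/18
  7 → 8: 5/5
  8 → 9: 5/20
  9 → 10: 5/7
  10 → 11: 5/10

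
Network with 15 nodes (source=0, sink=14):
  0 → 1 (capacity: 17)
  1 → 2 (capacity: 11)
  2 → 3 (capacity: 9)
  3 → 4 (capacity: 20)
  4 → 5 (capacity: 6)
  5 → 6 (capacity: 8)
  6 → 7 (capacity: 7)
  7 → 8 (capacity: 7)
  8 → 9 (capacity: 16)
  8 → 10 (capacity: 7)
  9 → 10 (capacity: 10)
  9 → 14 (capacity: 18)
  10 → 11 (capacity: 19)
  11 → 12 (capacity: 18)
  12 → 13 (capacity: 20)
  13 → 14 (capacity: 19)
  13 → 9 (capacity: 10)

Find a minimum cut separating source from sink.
Min cut value = 6, edges: (4,5)

Min cut value: 6
Partition: S = [0, 1, 2, 3, 4], T = [5, 6, 7, 8, 9, 10, 11, 12, 13, 14]
Cut edges: (4,5)

By max-flow min-cut theorem, max flow = min cut = 6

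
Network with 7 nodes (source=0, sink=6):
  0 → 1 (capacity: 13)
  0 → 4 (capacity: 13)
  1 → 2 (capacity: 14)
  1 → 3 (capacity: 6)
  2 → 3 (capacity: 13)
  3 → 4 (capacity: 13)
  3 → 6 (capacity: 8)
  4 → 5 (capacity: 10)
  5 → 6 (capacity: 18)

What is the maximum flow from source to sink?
Maximum flow = 18

Max flow: 18

Flow assignment:
  0 → 1: 8/13
  0 → 4: 10/13
  1 → 2: 2/14
  1 → 3: 6/6
  2 → 3: 2/13
  3 → 6: 8/8
  4 → 5: 10/10
  5 → 6: 10/18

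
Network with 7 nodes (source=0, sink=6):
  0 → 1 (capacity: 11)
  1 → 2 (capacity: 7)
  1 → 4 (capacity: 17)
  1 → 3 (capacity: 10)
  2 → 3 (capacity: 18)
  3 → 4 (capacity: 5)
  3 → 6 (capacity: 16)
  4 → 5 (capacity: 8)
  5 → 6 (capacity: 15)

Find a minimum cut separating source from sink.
Min cut value = 11, edges: (0,1)

Min cut value: 11
Partition: S = [0], T = [1, 2, 3, 4, 5, 6]
Cut edges: (0,1)

By max-flow min-cut theorem, max flow = min cut = 11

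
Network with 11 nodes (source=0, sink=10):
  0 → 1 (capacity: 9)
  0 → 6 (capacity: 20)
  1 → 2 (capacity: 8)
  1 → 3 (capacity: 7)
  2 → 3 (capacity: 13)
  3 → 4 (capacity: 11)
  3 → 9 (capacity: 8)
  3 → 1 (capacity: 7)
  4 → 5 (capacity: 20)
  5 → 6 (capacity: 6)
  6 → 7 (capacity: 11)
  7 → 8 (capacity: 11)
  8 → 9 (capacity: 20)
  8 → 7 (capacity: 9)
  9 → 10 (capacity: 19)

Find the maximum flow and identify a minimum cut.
Max flow = 19, Min cut edges: (9,10)

Maximum flow: 19
Minimum cut: (9,10)
Partition: S = [0, 1, 2, 3, 4, 5, 6, 7, 8, 9], T = [10]

Max-flow min-cut theorem verified: both equal 19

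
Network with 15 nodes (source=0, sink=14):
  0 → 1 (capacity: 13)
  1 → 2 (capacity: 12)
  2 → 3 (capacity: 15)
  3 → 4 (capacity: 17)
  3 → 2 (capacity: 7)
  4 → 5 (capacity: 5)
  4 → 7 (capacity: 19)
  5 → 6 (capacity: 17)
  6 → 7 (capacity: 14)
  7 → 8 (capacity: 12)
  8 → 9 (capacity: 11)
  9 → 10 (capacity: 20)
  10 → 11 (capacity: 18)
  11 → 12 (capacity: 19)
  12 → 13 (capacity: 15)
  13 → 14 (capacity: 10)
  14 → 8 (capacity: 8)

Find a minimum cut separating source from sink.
Min cut value = 10, edges: (13,14)

Min cut value: 10
Partition: S = [0, 1, 2, 3, 4, 5, 6, 7, 8, 9, 10, 11, 12, 13], T = [14]
Cut edges: (13,14)

By max-flow min-cut theorem, max flow = min cut = 10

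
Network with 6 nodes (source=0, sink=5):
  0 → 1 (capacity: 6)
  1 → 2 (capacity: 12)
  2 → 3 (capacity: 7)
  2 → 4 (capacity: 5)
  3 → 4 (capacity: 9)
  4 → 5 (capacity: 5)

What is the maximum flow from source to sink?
Maximum flow = 5

Max flow: 5

Flow assignment:
  0 → 1: 5/6
  1 → 2: 5/12
  2 → 4: 5/5
  4 → 5: 5/5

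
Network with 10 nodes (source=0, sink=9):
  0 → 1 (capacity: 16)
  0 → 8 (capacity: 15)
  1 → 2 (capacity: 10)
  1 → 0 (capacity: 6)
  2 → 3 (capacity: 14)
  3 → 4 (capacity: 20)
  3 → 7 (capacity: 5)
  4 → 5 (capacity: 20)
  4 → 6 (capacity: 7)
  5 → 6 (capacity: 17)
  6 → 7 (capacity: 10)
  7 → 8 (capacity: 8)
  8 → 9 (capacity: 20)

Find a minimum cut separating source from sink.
Min cut value = 20, edges: (8,9)

Min cut value: 20
Partition: S = [0, 1, 2, 3, 4, 5, 6, 7, 8], T = [9]
Cut edges: (8,9)

By max-flow min-cut theorem, max flow = min cut = 20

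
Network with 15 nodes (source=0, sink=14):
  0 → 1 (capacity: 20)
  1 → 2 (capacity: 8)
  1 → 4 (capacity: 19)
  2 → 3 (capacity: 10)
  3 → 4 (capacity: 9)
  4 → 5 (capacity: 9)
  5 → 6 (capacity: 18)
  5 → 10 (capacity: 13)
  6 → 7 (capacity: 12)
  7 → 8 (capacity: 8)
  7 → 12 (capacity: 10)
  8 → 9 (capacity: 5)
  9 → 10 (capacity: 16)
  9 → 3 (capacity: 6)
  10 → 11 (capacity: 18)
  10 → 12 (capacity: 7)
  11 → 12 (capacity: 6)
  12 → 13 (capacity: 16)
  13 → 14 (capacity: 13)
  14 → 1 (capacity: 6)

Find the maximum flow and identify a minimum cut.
Max flow = 9, Min cut edges: (4,5)

Maximum flow: 9
Minimum cut: (4,5)
Partition: S = [0, 1, 2, 3, 4], T = [5, 6, 7, 8, 9, 10, 11, 12, 13, 14]

Max-flow min-cut theorem verified: both equal 9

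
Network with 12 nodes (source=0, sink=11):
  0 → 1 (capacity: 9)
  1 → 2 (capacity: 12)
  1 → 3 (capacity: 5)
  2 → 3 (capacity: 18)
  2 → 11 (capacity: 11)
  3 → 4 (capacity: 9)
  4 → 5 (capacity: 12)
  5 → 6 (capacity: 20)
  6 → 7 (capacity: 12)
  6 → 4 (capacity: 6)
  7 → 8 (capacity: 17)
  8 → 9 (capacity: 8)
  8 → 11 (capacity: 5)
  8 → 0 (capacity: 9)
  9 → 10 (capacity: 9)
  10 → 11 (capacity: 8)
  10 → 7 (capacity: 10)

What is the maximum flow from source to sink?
Maximum flow = 9

Max flow: 9

Flow assignment:
  0 → 1: 9/9
  1 → 2: 9/12
  2 → 11: 9/11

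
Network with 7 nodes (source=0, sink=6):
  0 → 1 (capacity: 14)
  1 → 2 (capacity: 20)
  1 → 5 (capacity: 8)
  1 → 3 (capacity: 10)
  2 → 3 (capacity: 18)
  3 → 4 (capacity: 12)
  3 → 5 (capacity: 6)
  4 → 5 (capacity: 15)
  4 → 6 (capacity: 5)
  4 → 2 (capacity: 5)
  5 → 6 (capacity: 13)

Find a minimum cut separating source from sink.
Min cut value = 14, edges: (0,1)

Min cut value: 14
Partition: S = [0], T = [1, 2, 3, 4, 5, 6]
Cut edges: (0,1)

By max-flow min-cut theorem, max flow = min cut = 14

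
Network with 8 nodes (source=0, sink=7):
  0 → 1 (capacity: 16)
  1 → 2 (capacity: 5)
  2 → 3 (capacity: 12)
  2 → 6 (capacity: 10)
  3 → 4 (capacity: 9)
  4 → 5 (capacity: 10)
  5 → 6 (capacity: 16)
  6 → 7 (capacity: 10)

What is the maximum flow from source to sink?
Maximum flow = 5

Max flow: 5

Flow assignment:
  0 → 1: 5/16
  1 → 2: 5/5
  2 → 6: 5/10
  6 → 7: 5/10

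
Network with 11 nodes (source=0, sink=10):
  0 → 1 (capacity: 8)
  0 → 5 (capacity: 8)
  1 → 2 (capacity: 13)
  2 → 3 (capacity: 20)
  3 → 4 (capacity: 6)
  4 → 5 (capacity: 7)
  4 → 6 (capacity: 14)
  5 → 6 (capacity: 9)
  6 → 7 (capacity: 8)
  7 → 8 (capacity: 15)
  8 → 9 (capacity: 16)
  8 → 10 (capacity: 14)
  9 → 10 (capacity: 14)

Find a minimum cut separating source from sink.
Min cut value = 8, edges: (6,7)

Min cut value: 8
Partition: S = [0, 1, 2, 3, 4, 5, 6], T = [7, 8, 9, 10]
Cut edges: (6,7)

By max-flow min-cut theorem, max flow = min cut = 8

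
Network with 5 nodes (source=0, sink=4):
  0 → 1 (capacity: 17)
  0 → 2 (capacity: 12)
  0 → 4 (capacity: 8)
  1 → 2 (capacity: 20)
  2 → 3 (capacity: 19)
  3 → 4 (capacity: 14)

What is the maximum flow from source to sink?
Maximum flow = 22

Max flow: 22

Flow assignment:
  0 → 1: 14/17
  0 → 4: 8/8
  1 → 2: 14/20
  2 → 3: 14/19
  3 → 4: 14/14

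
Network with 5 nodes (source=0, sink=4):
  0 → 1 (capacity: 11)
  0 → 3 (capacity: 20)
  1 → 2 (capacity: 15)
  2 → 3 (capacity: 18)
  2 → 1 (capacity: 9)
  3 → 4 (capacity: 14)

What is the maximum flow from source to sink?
Maximum flow = 14

Max flow: 14

Flow assignment:
  0 → 1: 11/11
  0 → 3: 3/20
  1 → 2: 11/15
  2 → 3: 11/18
  3 → 4: 14/14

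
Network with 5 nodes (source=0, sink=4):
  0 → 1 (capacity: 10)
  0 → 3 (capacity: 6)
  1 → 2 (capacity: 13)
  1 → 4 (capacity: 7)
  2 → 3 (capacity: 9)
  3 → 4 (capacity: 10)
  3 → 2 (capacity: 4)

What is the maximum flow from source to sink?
Maximum flow = 16

Max flow: 16

Flow assignment:
  0 → 1: 10/10
  0 → 3: 6/6
  1 → 2: 3/13
  1 → 4: 7/7
  2 → 3: 3/9
  3 → 4: 9/10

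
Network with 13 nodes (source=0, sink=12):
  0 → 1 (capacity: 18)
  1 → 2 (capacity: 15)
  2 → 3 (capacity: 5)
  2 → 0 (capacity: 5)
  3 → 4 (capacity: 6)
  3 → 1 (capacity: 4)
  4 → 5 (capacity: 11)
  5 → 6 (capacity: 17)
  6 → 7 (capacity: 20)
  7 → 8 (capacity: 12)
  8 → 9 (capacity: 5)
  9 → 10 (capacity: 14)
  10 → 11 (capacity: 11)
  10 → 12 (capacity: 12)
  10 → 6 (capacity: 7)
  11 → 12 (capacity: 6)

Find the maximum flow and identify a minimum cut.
Max flow = 5, Min cut edges: (8,9)

Maximum flow: 5
Minimum cut: (8,9)
Partition: S = [0, 1, 2, 3, 4, 5, 6, 7, 8], T = [9, 10, 11, 12]

Max-flow min-cut theorem verified: both equal 5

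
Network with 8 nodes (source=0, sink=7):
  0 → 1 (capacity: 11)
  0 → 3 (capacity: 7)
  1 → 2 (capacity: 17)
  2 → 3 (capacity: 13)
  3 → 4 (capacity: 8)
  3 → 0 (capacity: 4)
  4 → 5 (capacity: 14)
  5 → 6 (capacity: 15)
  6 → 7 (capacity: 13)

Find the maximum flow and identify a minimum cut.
Max flow = 8, Min cut edges: (3,4)

Maximum flow: 8
Minimum cut: (3,4)
Partition: S = [0, 1, 2, 3], T = [4, 5, 6, 7]

Max-flow min-cut theorem verified: both equal 8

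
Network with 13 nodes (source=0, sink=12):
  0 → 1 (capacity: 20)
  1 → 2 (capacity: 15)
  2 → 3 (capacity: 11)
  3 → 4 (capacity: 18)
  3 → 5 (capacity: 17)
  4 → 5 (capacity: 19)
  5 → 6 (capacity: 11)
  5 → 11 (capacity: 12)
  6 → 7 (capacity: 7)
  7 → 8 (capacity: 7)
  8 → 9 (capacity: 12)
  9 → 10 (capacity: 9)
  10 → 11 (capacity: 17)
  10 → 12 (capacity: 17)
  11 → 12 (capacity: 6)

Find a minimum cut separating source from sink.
Min cut value = 11, edges: (2,3)

Min cut value: 11
Partition: S = [0, 1, 2], T = [3, 4, 5, 6, 7, 8, 9, 10, 11, 12]
Cut edges: (2,3)

By max-flow min-cut theorem, max flow = min cut = 11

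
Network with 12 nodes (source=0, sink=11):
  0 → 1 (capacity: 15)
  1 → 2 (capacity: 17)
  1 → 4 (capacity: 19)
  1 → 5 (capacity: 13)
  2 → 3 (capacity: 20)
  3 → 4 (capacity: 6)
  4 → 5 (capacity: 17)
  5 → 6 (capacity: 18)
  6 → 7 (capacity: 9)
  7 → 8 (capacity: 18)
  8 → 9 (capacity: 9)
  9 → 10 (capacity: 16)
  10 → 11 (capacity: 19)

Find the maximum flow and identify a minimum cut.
Max flow = 9, Min cut edges: (8,9)

Maximum flow: 9
Minimum cut: (8,9)
Partition: S = [0, 1, 2, 3, 4, 5, 6, 7, 8], T = [9, 10, 11]

Max-flow min-cut theorem verified: both equal 9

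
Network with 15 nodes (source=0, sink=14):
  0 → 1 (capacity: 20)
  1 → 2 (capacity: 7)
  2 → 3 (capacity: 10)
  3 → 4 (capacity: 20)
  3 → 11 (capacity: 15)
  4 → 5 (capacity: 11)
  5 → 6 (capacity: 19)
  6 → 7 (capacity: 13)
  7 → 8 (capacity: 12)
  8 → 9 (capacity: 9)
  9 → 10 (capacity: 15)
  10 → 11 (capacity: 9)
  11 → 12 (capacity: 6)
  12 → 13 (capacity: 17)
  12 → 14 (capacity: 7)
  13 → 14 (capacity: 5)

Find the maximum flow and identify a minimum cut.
Max flow = 6, Min cut edges: (11,12)

Maximum flow: 6
Minimum cut: (11,12)
Partition: S = [0, 1, 2, 3, 4, 5, 6, 7, 8, 9, 10, 11], T = [12, 13, 14]

Max-flow min-cut theorem verified: both equal 6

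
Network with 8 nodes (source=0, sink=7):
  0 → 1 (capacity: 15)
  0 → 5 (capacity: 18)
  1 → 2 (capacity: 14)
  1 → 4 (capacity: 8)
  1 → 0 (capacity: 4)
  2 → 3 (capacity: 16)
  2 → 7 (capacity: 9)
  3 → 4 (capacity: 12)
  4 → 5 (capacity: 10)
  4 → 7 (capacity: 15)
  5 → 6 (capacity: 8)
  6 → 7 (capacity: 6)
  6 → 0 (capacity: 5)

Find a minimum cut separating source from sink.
Min cut value = 21, edges: (0,1), (6,7)

Min cut value: 21
Partition: S = [0, 5, 6], T = [1, 2, 3, 4, 7]
Cut edges: (0,1), (6,7)

By max-flow min-cut theorem, max flow = min cut = 21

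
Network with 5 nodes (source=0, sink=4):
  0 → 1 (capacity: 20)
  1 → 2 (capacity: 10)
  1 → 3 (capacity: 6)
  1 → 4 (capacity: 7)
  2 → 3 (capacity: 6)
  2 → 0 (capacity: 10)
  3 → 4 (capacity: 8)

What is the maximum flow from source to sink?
Maximum flow = 15

Max flow: 15

Flow assignment:
  0 → 1: 16/20
  1 → 2: 7/10
  1 → 3: 2/6
  1 → 4: 7/7
  2 → 3: 6/6
  2 → 0: 1/10
  3 → 4: 8/8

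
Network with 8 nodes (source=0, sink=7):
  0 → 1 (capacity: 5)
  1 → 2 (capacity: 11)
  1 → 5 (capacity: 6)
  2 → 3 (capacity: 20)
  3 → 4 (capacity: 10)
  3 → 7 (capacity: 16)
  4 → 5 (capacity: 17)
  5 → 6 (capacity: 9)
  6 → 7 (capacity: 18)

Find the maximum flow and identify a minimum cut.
Max flow = 5, Min cut edges: (0,1)

Maximum flow: 5
Minimum cut: (0,1)
Partition: S = [0], T = [1, 2, 3, 4, 5, 6, 7]

Max-flow min-cut theorem verified: both equal 5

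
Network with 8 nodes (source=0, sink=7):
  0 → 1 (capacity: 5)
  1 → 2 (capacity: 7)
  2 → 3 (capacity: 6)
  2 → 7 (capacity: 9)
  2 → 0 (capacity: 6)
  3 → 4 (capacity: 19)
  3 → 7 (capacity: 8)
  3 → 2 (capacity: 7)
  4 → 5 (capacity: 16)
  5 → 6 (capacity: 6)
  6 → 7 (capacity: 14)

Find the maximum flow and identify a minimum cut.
Max flow = 5, Min cut edges: (0,1)

Maximum flow: 5
Minimum cut: (0,1)
Partition: S = [0], T = [1, 2, 3, 4, 5, 6, 7]

Max-flow min-cut theorem verified: both equal 5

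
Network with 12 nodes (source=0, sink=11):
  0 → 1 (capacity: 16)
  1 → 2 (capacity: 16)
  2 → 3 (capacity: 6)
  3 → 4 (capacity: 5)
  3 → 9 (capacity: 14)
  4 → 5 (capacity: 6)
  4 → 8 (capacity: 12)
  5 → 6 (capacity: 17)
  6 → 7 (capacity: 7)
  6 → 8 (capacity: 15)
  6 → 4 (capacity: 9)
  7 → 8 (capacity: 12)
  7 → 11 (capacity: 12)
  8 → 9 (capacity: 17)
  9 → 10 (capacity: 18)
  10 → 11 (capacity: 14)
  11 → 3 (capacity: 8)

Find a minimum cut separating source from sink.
Min cut value = 6, edges: (2,3)

Min cut value: 6
Partition: S = [0, 1, 2], T = [3, 4, 5, 6, 7, 8, 9, 10, 11]
Cut edges: (2,3)

By max-flow min-cut theorem, max flow = min cut = 6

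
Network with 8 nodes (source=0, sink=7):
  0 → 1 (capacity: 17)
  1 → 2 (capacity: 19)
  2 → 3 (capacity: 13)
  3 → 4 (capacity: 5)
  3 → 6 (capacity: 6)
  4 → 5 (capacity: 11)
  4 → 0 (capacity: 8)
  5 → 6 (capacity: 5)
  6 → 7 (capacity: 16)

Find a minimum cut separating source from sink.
Min cut value = 11, edges: (3,6), (5,6)

Min cut value: 11
Partition: S = [0, 1, 2, 3, 4, 5], T = [6, 7]
Cut edges: (3,6), (5,6)

By max-flow min-cut theorem, max flow = min cut = 11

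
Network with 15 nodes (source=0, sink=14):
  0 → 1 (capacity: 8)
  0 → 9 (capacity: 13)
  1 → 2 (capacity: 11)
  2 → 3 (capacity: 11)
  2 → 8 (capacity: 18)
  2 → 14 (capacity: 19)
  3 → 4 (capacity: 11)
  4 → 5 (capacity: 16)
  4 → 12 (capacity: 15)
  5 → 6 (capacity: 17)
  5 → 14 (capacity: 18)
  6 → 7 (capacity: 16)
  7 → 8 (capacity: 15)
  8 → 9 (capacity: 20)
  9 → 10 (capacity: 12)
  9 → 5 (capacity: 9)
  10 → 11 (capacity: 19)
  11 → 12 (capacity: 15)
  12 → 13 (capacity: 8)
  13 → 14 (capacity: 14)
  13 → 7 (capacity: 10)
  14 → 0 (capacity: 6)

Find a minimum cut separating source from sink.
Min cut value = 21, edges: (0,1), (0,9)

Min cut value: 21
Partition: S = [0], T = [1, 2, 3, 4, 5, 6, 7, 8, 9, 10, 11, 12, 13, 14]
Cut edges: (0,1), (0,9)

By max-flow min-cut theorem, max flow = min cut = 21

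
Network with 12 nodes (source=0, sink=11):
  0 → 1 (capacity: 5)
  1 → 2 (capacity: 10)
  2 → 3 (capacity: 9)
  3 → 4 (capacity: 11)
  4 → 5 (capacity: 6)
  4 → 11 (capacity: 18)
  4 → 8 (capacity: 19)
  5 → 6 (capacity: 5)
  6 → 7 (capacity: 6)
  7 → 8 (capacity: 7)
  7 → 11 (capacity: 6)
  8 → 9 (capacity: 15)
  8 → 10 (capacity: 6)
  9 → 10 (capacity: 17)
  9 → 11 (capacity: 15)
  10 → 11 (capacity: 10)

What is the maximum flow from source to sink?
Maximum flow = 5

Max flow: 5

Flow assignment:
  0 → 1: 5/5
  1 → 2: 5/10
  2 → 3: 5/9
  3 → 4: 5/11
  4 → 11: 5/18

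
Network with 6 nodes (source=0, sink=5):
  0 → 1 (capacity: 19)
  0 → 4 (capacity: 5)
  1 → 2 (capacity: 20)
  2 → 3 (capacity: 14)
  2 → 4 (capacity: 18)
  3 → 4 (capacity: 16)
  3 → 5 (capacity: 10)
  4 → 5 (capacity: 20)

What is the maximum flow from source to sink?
Maximum flow = 24

Max flow: 24

Flow assignment:
  0 → 1: 19/19
  0 → 4: 5/5
  1 → 2: 19/20
  2 → 3: 14/14
  2 → 4: 5/18
  3 → 4: 4/16
  3 → 5: 10/10
  4 → 5: 14/20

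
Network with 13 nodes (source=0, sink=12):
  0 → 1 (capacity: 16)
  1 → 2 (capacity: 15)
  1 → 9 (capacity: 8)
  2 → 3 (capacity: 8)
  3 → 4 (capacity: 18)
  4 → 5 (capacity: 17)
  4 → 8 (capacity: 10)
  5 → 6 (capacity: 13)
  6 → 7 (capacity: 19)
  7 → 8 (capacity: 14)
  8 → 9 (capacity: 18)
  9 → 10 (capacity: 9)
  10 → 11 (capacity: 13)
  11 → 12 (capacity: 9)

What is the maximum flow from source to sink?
Maximum flow = 9

Max flow: 9

Flow assignment:
  0 → 1: 9/16
  1 → 2: 8/15
  1 → 9: 1/8
  2 → 3: 8/8
  3 → 4: 8/18
  4 → 8: 8/10
  8 → 9: 8/18
  9 → 10: 9/9
  10 → 11: 9/13
  11 → 12: 9/9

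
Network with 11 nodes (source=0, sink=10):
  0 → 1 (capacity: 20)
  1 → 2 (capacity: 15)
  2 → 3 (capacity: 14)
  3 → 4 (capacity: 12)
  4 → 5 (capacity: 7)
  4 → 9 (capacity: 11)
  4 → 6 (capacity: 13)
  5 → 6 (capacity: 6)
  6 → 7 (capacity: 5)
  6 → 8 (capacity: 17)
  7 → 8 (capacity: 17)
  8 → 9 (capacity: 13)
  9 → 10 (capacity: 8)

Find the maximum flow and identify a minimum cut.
Max flow = 8, Min cut edges: (9,10)

Maximum flow: 8
Minimum cut: (9,10)
Partition: S = [0, 1, 2, 3, 4, 5, 6, 7, 8, 9], T = [10]

Max-flow min-cut theorem verified: both equal 8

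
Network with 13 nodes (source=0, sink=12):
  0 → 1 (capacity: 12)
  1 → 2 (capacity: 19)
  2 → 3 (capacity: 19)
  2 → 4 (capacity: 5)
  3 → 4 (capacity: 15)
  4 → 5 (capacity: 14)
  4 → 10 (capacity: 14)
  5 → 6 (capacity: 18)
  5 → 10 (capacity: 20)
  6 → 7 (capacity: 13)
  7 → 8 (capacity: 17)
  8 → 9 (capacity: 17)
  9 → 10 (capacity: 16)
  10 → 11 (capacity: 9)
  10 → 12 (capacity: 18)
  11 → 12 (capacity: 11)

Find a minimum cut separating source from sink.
Min cut value = 12, edges: (0,1)

Min cut value: 12
Partition: S = [0], T = [1, 2, 3, 4, 5, 6, 7, 8, 9, 10, 11, 12]
Cut edges: (0,1)

By max-flow min-cut theorem, max flow = min cut = 12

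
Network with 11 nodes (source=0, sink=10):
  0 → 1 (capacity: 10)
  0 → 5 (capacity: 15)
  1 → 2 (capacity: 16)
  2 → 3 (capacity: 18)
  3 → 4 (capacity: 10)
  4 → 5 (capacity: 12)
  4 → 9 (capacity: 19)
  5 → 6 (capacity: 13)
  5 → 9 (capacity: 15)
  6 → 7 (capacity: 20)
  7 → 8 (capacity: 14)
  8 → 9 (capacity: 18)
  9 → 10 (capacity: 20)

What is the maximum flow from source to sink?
Maximum flow = 20

Max flow: 20

Flow assignment:
  0 → 1: 10/10
  0 → 5: 10/15
  1 → 2: 10/16
  2 → 3: 10/18
  3 → 4: 10/10
  4 → 5: 5/12
  4 → 9: 5/19
  5 → 9: 15/15
  9 → 10: 20/20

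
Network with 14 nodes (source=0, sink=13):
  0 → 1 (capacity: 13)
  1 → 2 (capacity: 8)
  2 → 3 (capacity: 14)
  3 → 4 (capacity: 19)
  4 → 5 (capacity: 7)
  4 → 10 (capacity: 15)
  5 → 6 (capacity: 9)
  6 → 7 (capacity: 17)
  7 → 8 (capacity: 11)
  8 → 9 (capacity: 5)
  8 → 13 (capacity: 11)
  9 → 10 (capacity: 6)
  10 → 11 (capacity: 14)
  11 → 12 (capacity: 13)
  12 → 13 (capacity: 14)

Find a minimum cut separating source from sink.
Min cut value = 8, edges: (1,2)

Min cut value: 8
Partition: S = [0, 1], T = [2, 3, 4, 5, 6, 7, 8, 9, 10, 11, 12, 13]
Cut edges: (1,2)

By max-flow min-cut theorem, max flow = min cut = 8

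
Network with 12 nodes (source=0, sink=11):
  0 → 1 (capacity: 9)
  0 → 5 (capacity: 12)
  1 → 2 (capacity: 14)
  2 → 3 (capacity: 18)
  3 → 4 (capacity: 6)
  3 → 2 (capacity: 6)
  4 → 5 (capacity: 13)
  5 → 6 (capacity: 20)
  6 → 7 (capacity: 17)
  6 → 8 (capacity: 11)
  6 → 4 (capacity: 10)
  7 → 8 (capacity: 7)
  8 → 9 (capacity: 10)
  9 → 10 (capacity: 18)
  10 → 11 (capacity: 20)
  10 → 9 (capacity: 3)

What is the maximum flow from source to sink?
Maximum flow = 10

Max flow: 10

Flow assignment:
  0 → 1: 6/9
  0 → 5: 4/12
  1 → 2: 6/14
  2 → 3: 6/18
  3 → 4: 6/6
  4 → 5: 6/13
  5 → 6: 10/20
  6 → 8: 10/11
  8 → 9: 10/10
  9 → 10: 10/18
  10 → 11: 10/20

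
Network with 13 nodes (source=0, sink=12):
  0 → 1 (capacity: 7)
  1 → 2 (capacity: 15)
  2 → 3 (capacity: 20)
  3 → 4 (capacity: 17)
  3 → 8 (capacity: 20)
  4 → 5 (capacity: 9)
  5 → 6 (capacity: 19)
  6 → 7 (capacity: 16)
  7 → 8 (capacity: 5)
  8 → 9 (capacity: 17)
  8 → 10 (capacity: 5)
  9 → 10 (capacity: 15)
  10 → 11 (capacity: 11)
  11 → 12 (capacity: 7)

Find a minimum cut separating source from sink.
Min cut value = 7, edges: (11,12)

Min cut value: 7
Partition: S = [0, 1, 2, 3, 4, 5, 6, 7, 8, 9, 10, 11], T = [12]
Cut edges: (11,12)

By max-flow min-cut theorem, max flow = min cut = 7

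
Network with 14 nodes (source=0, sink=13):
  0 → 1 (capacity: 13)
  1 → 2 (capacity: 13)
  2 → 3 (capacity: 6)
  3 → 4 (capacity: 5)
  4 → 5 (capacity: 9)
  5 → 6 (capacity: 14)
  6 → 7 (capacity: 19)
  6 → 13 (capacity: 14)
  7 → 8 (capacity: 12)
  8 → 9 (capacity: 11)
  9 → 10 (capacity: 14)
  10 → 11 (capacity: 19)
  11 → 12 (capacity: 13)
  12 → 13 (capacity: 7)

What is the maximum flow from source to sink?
Maximum flow = 5

Max flow: 5

Flow assignment:
  0 → 1: 5/13
  1 → 2: 5/13
  2 → 3: 5/6
  3 → 4: 5/5
  4 → 5: 5/9
  5 → 6: 5/14
  6 → 13: 5/14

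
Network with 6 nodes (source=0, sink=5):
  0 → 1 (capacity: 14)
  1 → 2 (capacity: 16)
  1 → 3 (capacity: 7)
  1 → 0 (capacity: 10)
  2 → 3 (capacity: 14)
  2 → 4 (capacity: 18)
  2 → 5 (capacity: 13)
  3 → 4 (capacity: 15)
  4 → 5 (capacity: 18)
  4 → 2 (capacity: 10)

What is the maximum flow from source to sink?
Maximum flow = 14

Max flow: 14

Flow assignment:
  0 → 1: 14/14
  1 → 2: 14/16
  2 → 4: 1/18
  2 → 5: 13/13
  4 → 5: 1/18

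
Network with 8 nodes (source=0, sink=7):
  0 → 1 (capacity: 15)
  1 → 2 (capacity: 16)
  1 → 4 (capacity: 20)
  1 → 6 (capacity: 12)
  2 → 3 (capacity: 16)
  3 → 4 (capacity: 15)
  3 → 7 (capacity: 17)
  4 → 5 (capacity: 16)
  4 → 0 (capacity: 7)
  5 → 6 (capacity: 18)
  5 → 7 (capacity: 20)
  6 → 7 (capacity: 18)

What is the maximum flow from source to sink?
Maximum flow = 15

Max flow: 15

Flow assignment:
  0 → 1: 15/15
  1 → 2: 3/16
  1 → 6: 12/12
  2 → 3: 3/16
  3 → 7: 3/17
  6 → 7: 12/18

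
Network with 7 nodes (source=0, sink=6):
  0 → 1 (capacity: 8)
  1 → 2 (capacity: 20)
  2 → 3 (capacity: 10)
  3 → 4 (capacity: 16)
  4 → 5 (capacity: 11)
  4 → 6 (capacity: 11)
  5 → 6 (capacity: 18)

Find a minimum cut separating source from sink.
Min cut value = 8, edges: (0,1)

Min cut value: 8
Partition: S = [0], T = [1, 2, 3, 4, 5, 6]
Cut edges: (0,1)

By max-flow min-cut theorem, max flow = min cut = 8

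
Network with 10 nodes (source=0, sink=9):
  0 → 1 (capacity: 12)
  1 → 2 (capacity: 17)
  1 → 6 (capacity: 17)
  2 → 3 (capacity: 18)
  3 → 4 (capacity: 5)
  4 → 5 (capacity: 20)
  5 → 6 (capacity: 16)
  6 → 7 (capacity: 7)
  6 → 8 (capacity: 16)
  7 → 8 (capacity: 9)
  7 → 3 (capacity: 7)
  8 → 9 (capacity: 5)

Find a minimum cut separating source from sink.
Min cut value = 5, edges: (8,9)

Min cut value: 5
Partition: S = [0, 1, 2, 3, 4, 5, 6, 7, 8], T = [9]
Cut edges: (8,9)

By max-flow min-cut theorem, max flow = min cut = 5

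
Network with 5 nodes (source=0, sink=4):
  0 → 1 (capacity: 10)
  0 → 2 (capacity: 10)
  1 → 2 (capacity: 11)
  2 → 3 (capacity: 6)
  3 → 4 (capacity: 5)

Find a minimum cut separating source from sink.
Min cut value = 5, edges: (3,4)

Min cut value: 5
Partition: S = [0, 1, 2, 3], T = [4]
Cut edges: (3,4)

By max-flow min-cut theorem, max flow = min cut = 5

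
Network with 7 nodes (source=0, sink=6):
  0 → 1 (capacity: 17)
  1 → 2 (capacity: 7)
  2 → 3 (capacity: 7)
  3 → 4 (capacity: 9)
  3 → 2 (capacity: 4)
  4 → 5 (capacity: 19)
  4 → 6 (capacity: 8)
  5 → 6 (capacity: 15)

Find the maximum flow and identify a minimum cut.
Max flow = 7, Min cut edges: (2,3)

Maximum flow: 7
Minimum cut: (2,3)
Partition: S = [0, 1, 2], T = [3, 4, 5, 6]

Max-flow min-cut theorem verified: both equal 7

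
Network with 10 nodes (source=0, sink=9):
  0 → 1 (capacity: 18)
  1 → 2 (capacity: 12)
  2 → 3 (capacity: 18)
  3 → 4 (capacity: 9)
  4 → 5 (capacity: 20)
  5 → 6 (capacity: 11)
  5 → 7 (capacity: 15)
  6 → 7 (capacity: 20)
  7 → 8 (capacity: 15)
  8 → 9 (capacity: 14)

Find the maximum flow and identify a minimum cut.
Max flow = 9, Min cut edges: (3,4)

Maximum flow: 9
Minimum cut: (3,4)
Partition: S = [0, 1, 2, 3], T = [4, 5, 6, 7, 8, 9]

Max-flow min-cut theorem verified: both equal 9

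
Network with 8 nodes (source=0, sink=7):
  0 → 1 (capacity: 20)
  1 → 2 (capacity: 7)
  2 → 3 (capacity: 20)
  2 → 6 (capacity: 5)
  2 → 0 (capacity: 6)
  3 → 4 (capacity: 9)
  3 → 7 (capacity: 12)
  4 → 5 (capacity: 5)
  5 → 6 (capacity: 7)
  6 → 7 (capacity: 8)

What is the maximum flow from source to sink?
Maximum flow = 7

Max flow: 7

Flow assignment:
  0 → 1: 7/20
  1 → 2: 7/7
  2 → 3: 7/20
  3 → 7: 7/12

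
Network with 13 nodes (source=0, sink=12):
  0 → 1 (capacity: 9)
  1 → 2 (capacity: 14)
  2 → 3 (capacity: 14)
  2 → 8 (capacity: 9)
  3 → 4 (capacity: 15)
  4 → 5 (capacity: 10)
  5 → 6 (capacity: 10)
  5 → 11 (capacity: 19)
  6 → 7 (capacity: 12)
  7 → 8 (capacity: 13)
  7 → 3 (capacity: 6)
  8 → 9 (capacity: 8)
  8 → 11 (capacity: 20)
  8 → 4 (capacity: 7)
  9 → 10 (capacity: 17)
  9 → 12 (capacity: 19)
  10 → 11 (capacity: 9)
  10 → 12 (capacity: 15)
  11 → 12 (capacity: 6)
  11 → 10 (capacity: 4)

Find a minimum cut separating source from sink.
Min cut value = 9, edges: (0,1)

Min cut value: 9
Partition: S = [0], T = [1, 2, 3, 4, 5, 6, 7, 8, 9, 10, 11, 12]
Cut edges: (0,1)

By max-flow min-cut theorem, max flow = min cut = 9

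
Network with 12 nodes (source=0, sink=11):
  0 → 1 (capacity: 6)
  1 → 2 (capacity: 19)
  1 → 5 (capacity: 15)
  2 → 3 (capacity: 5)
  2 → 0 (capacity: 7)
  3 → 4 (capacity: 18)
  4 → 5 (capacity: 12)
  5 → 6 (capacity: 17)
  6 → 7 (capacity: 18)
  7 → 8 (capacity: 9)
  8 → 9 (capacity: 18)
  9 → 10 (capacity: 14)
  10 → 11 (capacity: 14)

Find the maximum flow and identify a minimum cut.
Max flow = 6, Min cut edges: (0,1)

Maximum flow: 6
Minimum cut: (0,1)
Partition: S = [0], T = [1, 2, 3, 4, 5, 6, 7, 8, 9, 10, 11]

Max-flow min-cut theorem verified: both equal 6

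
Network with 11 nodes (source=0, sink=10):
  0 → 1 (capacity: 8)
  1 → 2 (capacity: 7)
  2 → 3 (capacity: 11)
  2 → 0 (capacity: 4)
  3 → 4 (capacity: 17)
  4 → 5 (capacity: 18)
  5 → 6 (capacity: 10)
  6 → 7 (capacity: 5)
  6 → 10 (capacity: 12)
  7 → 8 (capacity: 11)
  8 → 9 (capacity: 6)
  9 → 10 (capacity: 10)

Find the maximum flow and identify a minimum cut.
Max flow = 7, Min cut edges: (1,2)

Maximum flow: 7
Minimum cut: (1,2)
Partition: S = [0, 1], T = [2, 3, 4, 5, 6, 7, 8, 9, 10]

Max-flow min-cut theorem verified: both equal 7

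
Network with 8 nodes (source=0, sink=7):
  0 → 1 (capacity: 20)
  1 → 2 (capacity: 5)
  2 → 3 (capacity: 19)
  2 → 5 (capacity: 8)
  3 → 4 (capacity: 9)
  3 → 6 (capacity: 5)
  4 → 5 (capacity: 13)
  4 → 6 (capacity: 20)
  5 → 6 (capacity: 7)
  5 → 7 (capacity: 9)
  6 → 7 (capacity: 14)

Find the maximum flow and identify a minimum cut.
Max flow = 5, Min cut edges: (1,2)

Maximum flow: 5
Minimum cut: (1,2)
Partition: S = [0, 1], T = [2, 3, 4, 5, 6, 7]

Max-flow min-cut theorem verified: both equal 5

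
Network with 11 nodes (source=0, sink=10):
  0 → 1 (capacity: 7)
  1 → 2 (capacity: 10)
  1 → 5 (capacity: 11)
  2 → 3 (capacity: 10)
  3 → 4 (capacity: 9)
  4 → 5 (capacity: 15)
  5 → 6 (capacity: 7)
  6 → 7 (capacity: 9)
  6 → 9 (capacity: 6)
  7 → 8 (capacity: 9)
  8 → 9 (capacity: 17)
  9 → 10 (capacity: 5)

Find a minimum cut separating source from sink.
Min cut value = 5, edges: (9,10)

Min cut value: 5
Partition: S = [0, 1, 2, 3, 4, 5, 6, 7, 8, 9], T = [10]
Cut edges: (9,10)

By max-flow min-cut theorem, max flow = min cut = 5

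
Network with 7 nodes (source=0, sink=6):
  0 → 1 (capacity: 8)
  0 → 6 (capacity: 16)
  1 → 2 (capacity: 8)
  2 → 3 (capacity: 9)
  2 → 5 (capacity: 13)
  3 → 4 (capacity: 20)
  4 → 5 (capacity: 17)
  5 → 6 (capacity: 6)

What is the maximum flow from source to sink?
Maximum flow = 22

Max flow: 22

Flow assignment:
  0 → 1: 6/8
  0 → 6: 16/16
  1 → 2: 6/8
  2 → 5: 6/13
  5 → 6: 6/6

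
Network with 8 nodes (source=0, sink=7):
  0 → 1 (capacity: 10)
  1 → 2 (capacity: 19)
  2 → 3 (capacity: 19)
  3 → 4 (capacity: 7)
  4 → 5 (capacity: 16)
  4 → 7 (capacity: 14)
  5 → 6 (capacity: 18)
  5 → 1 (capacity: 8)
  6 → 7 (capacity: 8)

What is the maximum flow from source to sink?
Maximum flow = 7

Max flow: 7

Flow assignment:
  0 → 1: 7/10
  1 → 2: 7/19
  2 → 3: 7/19
  3 → 4: 7/7
  4 → 7: 7/14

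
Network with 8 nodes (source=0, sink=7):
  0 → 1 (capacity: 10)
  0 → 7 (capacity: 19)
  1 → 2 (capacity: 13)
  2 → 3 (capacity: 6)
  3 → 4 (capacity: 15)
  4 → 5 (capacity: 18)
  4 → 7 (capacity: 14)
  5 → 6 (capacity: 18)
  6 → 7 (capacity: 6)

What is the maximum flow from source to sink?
Maximum flow = 25

Max flow: 25

Flow assignment:
  0 → 1: 6/10
  0 → 7: 19/19
  1 → 2: 6/13
  2 → 3: 6/6
  3 → 4: 6/15
  4 → 7: 6/14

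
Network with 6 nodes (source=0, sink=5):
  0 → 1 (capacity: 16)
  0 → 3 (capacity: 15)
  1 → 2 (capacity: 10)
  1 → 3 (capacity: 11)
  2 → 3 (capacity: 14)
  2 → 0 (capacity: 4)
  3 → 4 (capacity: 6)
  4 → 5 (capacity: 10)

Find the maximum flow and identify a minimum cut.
Max flow = 6, Min cut edges: (3,4)

Maximum flow: 6
Minimum cut: (3,4)
Partition: S = [0, 1, 2, 3], T = [4, 5]

Max-flow min-cut theorem verified: both equal 6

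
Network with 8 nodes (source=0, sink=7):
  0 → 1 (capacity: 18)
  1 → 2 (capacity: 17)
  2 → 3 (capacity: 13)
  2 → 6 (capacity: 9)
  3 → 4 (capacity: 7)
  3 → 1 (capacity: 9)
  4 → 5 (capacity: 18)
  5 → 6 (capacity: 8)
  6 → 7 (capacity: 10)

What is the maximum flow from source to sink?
Maximum flow = 10

Max flow: 10

Flow assignment:
  0 → 1: 10/18
  1 → 2: 10/17
  2 → 3: 7/13
  2 → 6: 3/9
  3 → 4: 7/7
  4 → 5: 7/18
  5 → 6: 7/8
  6 → 7: 10/10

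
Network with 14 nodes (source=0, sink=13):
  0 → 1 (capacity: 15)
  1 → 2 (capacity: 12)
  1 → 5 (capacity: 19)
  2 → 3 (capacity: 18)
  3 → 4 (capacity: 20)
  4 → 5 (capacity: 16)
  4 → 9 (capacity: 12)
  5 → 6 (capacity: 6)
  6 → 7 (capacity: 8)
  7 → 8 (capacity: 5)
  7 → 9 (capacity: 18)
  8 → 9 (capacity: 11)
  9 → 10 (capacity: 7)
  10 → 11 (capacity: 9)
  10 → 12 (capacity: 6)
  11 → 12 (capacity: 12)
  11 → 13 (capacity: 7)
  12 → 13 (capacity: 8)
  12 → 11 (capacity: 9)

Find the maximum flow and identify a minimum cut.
Max flow = 7, Min cut edges: (9,10)

Maximum flow: 7
Minimum cut: (9,10)
Partition: S = [0, 1, 2, 3, 4, 5, 6, 7, 8, 9], T = [10, 11, 12, 13]

Max-flow min-cut theorem verified: both equal 7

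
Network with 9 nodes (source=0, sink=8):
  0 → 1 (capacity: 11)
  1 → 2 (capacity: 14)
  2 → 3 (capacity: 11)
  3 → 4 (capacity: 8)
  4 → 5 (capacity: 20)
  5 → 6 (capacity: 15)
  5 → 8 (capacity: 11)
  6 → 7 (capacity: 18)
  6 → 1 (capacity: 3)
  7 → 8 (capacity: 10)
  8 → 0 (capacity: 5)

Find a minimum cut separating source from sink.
Min cut value = 8, edges: (3,4)

Min cut value: 8
Partition: S = [0, 1, 2, 3], T = [4, 5, 6, 7, 8]
Cut edges: (3,4)

By max-flow min-cut theorem, max flow = min cut = 8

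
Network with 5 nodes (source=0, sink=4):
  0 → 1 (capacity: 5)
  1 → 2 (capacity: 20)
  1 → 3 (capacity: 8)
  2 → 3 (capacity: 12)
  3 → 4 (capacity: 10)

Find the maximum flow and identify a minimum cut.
Max flow = 5, Min cut edges: (0,1)

Maximum flow: 5
Minimum cut: (0,1)
Partition: S = [0], T = [1, 2, 3, 4]

Max-flow min-cut theorem verified: both equal 5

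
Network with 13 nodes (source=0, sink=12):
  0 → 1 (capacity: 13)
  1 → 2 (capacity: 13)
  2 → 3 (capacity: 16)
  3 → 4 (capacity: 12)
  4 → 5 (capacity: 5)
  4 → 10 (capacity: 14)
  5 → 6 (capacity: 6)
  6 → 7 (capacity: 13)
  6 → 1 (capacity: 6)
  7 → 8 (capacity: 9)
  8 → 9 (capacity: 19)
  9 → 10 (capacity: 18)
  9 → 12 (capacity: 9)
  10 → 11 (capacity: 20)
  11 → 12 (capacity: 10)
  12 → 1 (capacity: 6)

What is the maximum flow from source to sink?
Maximum flow = 12

Max flow: 12

Flow assignment:
  0 → 1: 12/13
  1 → 2: 12/13
  2 → 3: 12/16
  3 → 4: 12/12
  4 → 5: 2/5
  4 → 10: 10/14
  5 → 6: 2/6
  6 → 7: 2/13
  7 → 8: 2/9
  8 → 9: 2/19
  9 → 12: 2/9
  10 → 11: 10/20
  11 → 12: 10/10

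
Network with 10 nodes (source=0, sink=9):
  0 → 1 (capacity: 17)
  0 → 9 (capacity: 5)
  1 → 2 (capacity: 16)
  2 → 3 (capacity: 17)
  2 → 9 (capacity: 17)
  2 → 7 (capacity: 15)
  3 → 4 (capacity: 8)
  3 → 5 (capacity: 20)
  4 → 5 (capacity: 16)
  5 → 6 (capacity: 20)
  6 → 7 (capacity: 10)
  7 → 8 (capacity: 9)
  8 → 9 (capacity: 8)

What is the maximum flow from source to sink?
Maximum flow = 21

Max flow: 21

Flow assignment:
  0 → 1: 16/17
  0 → 9: 5/5
  1 → 2: 16/16
  2 → 9: 16/17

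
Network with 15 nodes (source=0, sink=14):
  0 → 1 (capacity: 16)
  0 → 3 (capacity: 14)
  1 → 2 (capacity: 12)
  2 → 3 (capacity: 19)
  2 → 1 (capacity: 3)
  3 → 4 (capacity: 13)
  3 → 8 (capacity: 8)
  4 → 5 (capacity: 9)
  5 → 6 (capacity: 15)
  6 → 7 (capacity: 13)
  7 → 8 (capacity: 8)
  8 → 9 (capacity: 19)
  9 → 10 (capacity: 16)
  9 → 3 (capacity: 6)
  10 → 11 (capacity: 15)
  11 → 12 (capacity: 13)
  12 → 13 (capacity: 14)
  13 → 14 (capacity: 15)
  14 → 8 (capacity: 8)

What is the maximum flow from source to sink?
Maximum flow = 13

Max flow: 13

Flow assignment:
  0 → 1: 12/16
  0 → 3: 1/14
  1 → 2: 12/12
  2 → 3: 12/19
  3 → 4: 8/13
  3 → 8: 8/8
  4 → 5: 8/9
  5 → 6: 8/15
  6 → 7: 8/13
  7 → 8: 8/8
  8 → 9: 16/19
  9 → 10: 13/16
  9 → 3: 3/6
  10 → 11: 13/15
  11 → 12: 13/13
  12 → 13: 13/14
  13 → 14: 13/15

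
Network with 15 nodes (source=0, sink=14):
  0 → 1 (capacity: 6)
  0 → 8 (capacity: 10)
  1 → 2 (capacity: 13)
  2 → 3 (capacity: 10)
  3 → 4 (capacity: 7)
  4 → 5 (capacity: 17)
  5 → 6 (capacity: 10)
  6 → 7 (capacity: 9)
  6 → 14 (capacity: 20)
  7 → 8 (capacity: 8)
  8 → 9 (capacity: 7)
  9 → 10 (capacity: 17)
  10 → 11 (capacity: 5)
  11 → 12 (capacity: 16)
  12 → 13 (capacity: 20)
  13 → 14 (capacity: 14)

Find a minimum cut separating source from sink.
Min cut value = 11, edges: (0,1), (10,11)

Min cut value: 11
Partition: S = [0, 7, 8, 9, 10], T = [1, 2, 3, 4, 5, 6, 11, 12, 13, 14]
Cut edges: (0,1), (10,11)

By max-flow min-cut theorem, max flow = min cut = 11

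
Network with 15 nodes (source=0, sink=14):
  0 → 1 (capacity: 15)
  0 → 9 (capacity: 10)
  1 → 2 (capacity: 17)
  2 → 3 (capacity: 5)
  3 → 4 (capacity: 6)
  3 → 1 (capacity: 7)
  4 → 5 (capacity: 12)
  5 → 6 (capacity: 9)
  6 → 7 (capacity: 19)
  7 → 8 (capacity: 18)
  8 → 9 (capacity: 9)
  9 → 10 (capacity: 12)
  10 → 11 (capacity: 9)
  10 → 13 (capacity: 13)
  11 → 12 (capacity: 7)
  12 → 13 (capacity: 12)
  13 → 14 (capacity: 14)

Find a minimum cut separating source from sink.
Min cut value = 12, edges: (9,10)

Min cut value: 12
Partition: S = [0, 1, 2, 3, 4, 5, 6, 7, 8, 9], T = [10, 11, 12, 13, 14]
Cut edges: (9,10)

By max-flow min-cut theorem, max flow = min cut = 12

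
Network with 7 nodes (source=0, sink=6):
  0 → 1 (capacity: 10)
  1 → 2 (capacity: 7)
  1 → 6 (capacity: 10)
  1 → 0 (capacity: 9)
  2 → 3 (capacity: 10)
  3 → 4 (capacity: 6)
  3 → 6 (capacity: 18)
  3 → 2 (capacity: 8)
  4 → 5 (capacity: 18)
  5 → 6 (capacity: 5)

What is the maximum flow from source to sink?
Maximum flow = 10

Max flow: 10

Flow assignment:
  0 → 1: 10/10
  1 → 6: 10/10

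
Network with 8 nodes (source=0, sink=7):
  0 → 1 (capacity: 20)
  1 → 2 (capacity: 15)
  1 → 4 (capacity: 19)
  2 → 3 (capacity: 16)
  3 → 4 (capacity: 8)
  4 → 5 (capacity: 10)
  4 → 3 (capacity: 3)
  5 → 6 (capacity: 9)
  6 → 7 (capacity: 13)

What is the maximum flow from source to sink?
Maximum flow = 9

Max flow: 9

Flow assignment:
  0 → 1: 9/20
  1 → 2: 1/15
  1 → 4: 8/19
  2 → 3: 1/16
  3 → 4: 1/8
  4 → 5: 9/10
  5 → 6: 9/9
  6 → 7: 9/13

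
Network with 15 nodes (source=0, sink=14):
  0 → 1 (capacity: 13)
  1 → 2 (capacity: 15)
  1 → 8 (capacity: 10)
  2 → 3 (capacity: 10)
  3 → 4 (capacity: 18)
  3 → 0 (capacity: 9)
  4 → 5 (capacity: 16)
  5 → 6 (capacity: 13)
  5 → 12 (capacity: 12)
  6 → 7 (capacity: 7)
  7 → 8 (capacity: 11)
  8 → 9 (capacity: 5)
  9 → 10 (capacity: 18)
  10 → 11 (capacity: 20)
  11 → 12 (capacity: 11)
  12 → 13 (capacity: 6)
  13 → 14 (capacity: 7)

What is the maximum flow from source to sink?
Maximum flow = 6

Max flow: 6

Flow assignment:
  0 → 1: 13/13
  1 → 2: 10/15
  1 → 8: 3/10
  2 → 3: 10/10
  3 → 4: 3/18
  3 → 0: 7/9
  4 → 5: 3/16
  5 → 12: 3/12
  8 → 9: 3/5
  9 → 10: 3/18
  10 → 11: 3/20
  11 → 12: 3/11
  12 → 13: 6/6
  13 → 14: 6/7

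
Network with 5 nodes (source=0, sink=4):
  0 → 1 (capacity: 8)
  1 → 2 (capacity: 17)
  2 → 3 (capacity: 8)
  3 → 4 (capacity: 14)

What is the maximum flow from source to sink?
Maximum flow = 8

Max flow: 8

Flow assignment:
  0 → 1: 8/8
  1 → 2: 8/17
  2 → 3: 8/8
  3 → 4: 8/14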